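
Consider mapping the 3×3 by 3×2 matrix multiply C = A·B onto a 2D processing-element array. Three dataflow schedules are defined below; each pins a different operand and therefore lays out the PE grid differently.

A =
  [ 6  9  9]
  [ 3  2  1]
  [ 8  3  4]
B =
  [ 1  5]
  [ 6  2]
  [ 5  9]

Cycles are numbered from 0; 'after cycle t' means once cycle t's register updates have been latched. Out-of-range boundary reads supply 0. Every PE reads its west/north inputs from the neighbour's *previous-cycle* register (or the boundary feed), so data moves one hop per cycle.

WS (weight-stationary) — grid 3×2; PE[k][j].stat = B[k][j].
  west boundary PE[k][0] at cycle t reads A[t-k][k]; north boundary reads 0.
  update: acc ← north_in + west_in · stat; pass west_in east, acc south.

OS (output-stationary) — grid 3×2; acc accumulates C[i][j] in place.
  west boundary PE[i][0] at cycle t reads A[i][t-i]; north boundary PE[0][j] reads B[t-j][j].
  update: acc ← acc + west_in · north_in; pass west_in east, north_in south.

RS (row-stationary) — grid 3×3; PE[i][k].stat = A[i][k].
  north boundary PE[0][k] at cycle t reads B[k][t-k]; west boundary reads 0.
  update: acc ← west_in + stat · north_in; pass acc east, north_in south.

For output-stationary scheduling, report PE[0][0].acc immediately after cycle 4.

OS 3×2: PE[0][0] cycle-by-cycle (with neighbour feeds):
  [0] (0,0) acc=6 (h:6 v:1)
  [1] (0,0) acc=60 (h:9 v:6)
  [2] (0,0) acc=105 (h:9 v:5)
  [3] (0,0) acc=105 (h:0 v:0)
  [4] (0,0) acc=105 (h:0 v:0)

PE[0][0].acc = 105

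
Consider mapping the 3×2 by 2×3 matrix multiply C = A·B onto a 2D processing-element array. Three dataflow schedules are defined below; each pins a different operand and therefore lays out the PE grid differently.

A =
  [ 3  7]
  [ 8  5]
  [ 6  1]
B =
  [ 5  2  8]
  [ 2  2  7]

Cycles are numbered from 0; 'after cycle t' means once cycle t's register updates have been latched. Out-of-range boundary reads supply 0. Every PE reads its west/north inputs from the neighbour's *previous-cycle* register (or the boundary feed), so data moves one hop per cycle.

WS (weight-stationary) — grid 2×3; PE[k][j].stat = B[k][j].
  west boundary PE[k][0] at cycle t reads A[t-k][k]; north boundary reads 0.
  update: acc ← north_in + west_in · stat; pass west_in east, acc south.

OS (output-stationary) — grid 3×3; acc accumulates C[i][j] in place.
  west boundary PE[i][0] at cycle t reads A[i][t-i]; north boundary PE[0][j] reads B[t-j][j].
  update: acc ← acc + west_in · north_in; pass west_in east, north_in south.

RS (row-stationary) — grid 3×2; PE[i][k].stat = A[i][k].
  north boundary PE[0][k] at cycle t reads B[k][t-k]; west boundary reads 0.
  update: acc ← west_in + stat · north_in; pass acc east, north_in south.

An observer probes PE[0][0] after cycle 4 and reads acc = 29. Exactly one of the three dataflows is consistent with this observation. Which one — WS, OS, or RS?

— WS: 2×3; PE[0][0] trace:
  @0  [0,0]  acc 15  |  →3  ↓15
  @1  [0,0]  acc 40  |  →8  ↓40
  @2  [0,0]  acc 30  |  →6  ↓30
  @3  [0,0]  acc 0  |  →0  ↓0
  @4  [0,0]  acc 0  |  →0  ↓0
— OS: 3×3; PE[0][0] trace:
  @0  [0,0]  acc 15  |  →3  ↓5
  @1  [0,0]  acc 29  |  →7  ↓2
  @2  [0,0]  acc 29  |  →0  ↓0
  @3  [0,0]  acc 29  |  →0  ↓0
  @4  [0,0]  acc 29  |  →0  ↓0
— RS: 3×2; PE[0][0] trace:
  @0  [0,0]  acc 15  |  →15  ↓5
  @1  [0,0]  acc 6  |  →6  ↓2
  @2  [0,0]  acc 24  |  →24  ↓8
  @3  [0,0]  acc 0  |  →0  ↓0
  @4  [0,0]  acc 0  |  →0  ↓0

dataflow = OS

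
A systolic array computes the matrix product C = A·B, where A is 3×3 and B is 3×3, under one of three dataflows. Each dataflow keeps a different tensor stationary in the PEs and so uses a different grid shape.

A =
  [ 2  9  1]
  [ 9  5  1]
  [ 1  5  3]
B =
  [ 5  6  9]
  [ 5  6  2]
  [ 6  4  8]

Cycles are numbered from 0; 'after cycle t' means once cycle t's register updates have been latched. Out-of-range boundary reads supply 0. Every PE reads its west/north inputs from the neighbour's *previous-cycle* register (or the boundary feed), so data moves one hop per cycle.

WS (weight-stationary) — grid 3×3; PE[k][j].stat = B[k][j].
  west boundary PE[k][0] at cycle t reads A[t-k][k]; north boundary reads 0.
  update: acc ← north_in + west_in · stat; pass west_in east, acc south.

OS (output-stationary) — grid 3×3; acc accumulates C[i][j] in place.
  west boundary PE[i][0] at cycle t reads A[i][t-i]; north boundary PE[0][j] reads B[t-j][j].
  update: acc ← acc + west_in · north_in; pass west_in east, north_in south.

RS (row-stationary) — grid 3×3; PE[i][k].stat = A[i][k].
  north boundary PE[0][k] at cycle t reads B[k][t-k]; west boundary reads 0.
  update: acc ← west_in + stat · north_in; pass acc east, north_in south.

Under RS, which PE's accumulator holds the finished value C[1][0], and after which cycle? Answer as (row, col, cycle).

RS — PE[1][2] is where C[1][0] collects:
  0: (1,2).acc=0  regs=<0,0>
  1: (1,2).acc=0  regs=<0,0>
  2: (1,2).acc=0  regs=<0,0>
  3: (1,2).acc=76  regs=<76,6>

(row, col, cycle) = (1, 2, 3)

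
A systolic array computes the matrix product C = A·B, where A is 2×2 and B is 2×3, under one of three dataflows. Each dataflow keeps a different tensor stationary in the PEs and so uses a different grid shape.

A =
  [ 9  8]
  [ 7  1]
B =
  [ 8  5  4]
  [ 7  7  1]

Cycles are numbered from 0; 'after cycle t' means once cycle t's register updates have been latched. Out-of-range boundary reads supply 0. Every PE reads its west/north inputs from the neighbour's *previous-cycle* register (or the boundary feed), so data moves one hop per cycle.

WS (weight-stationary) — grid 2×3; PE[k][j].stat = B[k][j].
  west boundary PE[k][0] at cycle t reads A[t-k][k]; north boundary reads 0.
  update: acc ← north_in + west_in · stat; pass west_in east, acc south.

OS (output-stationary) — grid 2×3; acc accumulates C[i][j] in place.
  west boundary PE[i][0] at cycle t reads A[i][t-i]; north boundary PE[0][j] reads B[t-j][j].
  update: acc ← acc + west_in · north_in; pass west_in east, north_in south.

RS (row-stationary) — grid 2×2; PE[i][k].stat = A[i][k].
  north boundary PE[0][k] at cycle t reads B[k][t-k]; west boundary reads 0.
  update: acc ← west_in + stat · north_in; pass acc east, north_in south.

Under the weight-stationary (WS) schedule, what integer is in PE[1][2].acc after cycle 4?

WS (2×3). Following PE[1][2] plus its west/north inputs:
  @0  [0,2]  acc 0  |  →0  ↓0
  @0  [1,1]  acc 0  |  →0  ↓0
  @0  [1,2]  acc 0  |  →0  ↓0
  @1  [0,2]  acc 0  |  →0  ↓0
  @1  [1,1]  acc 0  |  →0  ↓0
  @1  [1,2]  acc 0  |  →0  ↓0
  @2  [0,2]  acc 36  |  →9  ↓36
  @2  [1,1]  acc 101  |  →8  ↓101
  @2  [1,2]  acc 0  |  →0  ↓0
  @3  [0,2]  acc 28  |  →7  ↓28
  @3  [1,1]  acc 42  |  →1  ↓42
  @3  [1,2]  acc 44  |  →8  ↓44
  @4  [0,2]  acc 0  |  →0  ↓0
  @4  [1,1]  acc 0  |  →0  ↓0
  @4  [1,2]  acc 29  |  →1  ↓29

PE[1][2].acc = 29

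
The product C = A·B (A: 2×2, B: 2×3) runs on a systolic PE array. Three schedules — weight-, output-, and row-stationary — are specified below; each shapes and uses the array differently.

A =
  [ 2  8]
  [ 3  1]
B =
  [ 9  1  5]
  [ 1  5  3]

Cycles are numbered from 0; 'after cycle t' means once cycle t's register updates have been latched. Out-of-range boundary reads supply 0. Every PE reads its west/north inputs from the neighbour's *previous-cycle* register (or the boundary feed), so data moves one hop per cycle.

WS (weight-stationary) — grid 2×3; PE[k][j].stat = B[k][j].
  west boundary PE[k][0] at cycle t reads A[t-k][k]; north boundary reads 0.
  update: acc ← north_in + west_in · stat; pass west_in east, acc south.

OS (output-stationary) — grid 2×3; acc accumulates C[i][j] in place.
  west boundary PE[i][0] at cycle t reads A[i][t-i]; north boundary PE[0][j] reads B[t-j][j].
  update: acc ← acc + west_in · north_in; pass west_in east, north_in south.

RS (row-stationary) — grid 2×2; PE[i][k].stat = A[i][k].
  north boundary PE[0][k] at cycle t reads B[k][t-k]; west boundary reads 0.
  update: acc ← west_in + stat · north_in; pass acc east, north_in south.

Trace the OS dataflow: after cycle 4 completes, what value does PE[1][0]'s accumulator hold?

PE[1][0].acc = 28

Tracing OS — 2×3 array, target PE[1][0]:
  after 0 — PE[0][0] acc=18, pass-E 2, pass-S 9
  after 0 — PE[1][0] acc=0, pass-E 0, pass-S 0
  after 1 — PE[0][0] acc=26, pass-E 8, pass-S 1
  after 1 — PE[1][0] acc=27, pass-E 3, pass-S 9
  after 2 — PE[0][0] acc=26, pass-E 0, pass-S 0
  after 2 — PE[1][0] acc=28, pass-E 1, pass-S 1
  after 3 — PE[0][0] acc=26, pass-E 0, pass-S 0
  after 3 — PE[1][0] acc=28, pass-E 0, pass-S 0
  after 4 — PE[0][0] acc=26, pass-E 0, pass-S 0
  after 4 — PE[1][0] acc=28, pass-E 0, pass-S 0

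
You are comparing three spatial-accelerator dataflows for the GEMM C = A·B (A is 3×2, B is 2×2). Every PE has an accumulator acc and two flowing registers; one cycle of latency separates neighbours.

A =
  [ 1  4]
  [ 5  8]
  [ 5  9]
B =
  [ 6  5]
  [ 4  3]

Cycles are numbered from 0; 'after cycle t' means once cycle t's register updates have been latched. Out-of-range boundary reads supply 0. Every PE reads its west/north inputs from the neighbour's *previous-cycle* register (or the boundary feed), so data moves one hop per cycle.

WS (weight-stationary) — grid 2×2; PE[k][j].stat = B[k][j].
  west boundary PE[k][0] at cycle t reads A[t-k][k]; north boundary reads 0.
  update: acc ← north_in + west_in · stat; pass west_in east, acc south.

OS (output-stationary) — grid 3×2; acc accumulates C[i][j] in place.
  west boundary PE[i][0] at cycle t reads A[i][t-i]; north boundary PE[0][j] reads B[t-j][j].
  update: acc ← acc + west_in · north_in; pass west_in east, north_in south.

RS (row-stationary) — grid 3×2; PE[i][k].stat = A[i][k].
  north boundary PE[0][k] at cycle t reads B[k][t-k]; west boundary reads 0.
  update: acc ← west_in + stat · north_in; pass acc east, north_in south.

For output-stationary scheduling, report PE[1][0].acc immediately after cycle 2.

OS on a 3×2 grid — tracing PE[1][0] and its feeders:
  c0 r0c0: 6 / 1 / 6
  c0 r1c0: 0 / 0 / 0
  c1 r0c0: 22 / 4 / 4
  c1 r1c0: 30 / 5 / 6
  c2 r0c0: 22 / 0 / 0
  c2 r1c0: 62 / 8 / 4

PE[1][0].acc = 62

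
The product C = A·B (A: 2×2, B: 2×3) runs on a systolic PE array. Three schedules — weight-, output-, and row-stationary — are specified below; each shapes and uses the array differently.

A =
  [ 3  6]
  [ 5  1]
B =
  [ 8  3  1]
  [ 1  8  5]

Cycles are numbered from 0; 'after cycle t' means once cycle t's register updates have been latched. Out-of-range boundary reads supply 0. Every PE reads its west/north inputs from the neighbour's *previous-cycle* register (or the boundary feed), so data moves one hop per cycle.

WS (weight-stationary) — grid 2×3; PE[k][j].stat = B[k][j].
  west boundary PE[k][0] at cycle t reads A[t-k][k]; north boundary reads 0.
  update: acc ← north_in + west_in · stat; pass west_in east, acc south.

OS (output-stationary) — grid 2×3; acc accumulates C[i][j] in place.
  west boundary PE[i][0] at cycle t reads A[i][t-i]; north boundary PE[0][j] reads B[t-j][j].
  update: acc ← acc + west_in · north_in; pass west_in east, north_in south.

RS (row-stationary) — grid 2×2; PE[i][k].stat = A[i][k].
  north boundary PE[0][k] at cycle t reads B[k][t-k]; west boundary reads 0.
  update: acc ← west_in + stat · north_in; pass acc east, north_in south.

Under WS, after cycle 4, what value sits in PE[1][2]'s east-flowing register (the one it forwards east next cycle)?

WS on a 2×3 grid — tracing PE[1][2] and its feeders:
  0: (0,2).acc=0  regs=<0,0>
  0: (1,1).acc=0  regs=<0,0>
  0: (1,2).acc=0  regs=<0,0>
  1: (0,2).acc=0  regs=<0,0>
  1: (1,1).acc=0  regs=<0,0>
  1: (1,2).acc=0  regs=<0,0>
  2: (0,2).acc=3  regs=<3,3>
  2: (1,1).acc=57  regs=<6,57>
  2: (1,2).acc=0  regs=<0,0>
  3: (0,2).acc=5  regs=<5,5>
  3: (1,1).acc=23  regs=<1,23>
  3: (1,2).acc=33  regs=<6,33>
  4: (0,2).acc=0  regs=<0,0>
  4: (1,1).acc=0  regs=<0,0>
  4: (1,2).acc=10  regs=<1,10>

register = 1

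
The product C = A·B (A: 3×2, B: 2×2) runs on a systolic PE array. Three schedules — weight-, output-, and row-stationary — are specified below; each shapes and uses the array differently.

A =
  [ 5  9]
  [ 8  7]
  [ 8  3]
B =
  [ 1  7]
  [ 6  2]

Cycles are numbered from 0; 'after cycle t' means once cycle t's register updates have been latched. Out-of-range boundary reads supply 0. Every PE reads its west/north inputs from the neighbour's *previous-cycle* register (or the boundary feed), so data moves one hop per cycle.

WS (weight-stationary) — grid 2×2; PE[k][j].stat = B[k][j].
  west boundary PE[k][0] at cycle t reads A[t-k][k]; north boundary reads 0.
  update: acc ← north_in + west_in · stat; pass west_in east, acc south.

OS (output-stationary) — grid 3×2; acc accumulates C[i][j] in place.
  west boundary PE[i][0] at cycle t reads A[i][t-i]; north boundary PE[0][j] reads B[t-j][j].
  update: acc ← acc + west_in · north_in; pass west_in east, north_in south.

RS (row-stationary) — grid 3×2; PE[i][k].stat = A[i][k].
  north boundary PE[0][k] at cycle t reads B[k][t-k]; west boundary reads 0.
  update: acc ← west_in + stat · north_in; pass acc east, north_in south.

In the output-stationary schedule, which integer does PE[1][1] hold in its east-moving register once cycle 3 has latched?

register = 7

Tracing OS — 3×2 array, target PE[1][1]:
  c0 r0c1: 0 / 0 / 0
  c0 r1c0: 0 / 0 / 0
  c0 r1c1: 0 / 0 / 0
  c1 r0c1: 35 / 5 / 7
  c1 r1c0: 8 / 8 / 1
  c1 r1c1: 0 / 0 / 0
  c2 r0c1: 53 / 9 / 2
  c2 r1c0: 50 / 7 / 6
  c2 r1c1: 56 / 8 / 7
  c3 r0c1: 53 / 0 / 0
  c3 r1c0: 50 / 0 / 0
  c3 r1c1: 70 / 7 / 2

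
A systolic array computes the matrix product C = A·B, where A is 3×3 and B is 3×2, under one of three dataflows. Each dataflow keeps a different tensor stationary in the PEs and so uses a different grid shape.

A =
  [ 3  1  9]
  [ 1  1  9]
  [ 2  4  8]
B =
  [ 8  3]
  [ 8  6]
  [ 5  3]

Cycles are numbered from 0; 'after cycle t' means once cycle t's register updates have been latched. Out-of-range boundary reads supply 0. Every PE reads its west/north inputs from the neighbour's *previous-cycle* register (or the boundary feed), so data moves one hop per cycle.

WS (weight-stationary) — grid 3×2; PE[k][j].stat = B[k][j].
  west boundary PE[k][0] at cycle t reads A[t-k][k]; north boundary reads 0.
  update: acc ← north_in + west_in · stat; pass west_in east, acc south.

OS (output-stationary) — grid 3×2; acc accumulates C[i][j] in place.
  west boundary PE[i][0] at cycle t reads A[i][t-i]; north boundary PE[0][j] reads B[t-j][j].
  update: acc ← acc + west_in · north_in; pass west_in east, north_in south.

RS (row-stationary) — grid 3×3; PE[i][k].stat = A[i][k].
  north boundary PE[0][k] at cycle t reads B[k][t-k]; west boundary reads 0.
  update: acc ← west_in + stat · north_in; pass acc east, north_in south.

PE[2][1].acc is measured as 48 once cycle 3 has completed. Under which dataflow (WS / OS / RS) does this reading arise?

— WS: 3×2; PE[2][1] trace:
  t=0 PE[2][1]: acc=0 h=0 v=0
  t=1 PE[2][1]: acc=0 h=0 v=0
  t=2 PE[2][1]: acc=0 h=0 v=0
  t=3 PE[2][1]: acc=42 h=9 v=42
— OS: 3×2; PE[2][1] trace:
  t=0 PE[2][1]: acc=0 h=0 v=0
  t=1 PE[2][1]: acc=0 h=0 v=0
  t=2 PE[2][1]: acc=0 h=0 v=0
  t=3 PE[2][1]: acc=6 h=2 v=3
— RS: 3×3; PE[2][1] trace:
  t=0 PE[2][1]: acc=0 h=0 v=0
  t=1 PE[2][1]: acc=0 h=0 v=0
  t=2 PE[2][1]: acc=0 h=0 v=0
  t=3 PE[2][1]: acc=48 h=48 v=8

dataflow = RS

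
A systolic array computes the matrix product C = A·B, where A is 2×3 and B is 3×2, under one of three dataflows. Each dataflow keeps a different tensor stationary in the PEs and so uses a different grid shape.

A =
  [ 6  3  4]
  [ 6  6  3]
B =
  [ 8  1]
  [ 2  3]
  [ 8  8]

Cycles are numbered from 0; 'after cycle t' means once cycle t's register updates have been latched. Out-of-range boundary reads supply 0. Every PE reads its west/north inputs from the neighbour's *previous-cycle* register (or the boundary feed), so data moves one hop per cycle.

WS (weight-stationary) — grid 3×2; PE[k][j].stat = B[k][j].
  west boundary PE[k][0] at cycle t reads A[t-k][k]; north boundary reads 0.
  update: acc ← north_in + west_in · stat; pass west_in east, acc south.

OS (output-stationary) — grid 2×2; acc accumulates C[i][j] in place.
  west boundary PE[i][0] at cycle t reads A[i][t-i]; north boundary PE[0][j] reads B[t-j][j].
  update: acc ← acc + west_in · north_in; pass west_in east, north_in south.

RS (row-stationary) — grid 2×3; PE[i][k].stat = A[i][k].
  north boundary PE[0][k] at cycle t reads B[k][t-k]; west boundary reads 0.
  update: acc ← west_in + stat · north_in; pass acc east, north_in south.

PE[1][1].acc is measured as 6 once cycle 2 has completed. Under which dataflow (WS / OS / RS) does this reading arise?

dataflow = OS

Under WS (3×2), PE[1][1]:
  @0  [1,1]  acc 0  |  →0  ↓0
  @1  [1,1]  acc 0  |  →0  ↓0
  @2  [1,1]  acc 15  |  →3  ↓15
Under OS (2×2), PE[1][1]:
  @0  [1,1]  acc 0  |  →0  ↓0
  @1  [1,1]  acc 0  |  →0  ↓0
  @2  [1,1]  acc 6  |  →6  ↓1
Under RS (2×3), PE[1][1]:
  @0  [1,1]  acc 0  |  →0  ↓0
  @1  [1,1]  acc 0  |  →0  ↓0
  @2  [1,1]  acc 60  |  →60  ↓2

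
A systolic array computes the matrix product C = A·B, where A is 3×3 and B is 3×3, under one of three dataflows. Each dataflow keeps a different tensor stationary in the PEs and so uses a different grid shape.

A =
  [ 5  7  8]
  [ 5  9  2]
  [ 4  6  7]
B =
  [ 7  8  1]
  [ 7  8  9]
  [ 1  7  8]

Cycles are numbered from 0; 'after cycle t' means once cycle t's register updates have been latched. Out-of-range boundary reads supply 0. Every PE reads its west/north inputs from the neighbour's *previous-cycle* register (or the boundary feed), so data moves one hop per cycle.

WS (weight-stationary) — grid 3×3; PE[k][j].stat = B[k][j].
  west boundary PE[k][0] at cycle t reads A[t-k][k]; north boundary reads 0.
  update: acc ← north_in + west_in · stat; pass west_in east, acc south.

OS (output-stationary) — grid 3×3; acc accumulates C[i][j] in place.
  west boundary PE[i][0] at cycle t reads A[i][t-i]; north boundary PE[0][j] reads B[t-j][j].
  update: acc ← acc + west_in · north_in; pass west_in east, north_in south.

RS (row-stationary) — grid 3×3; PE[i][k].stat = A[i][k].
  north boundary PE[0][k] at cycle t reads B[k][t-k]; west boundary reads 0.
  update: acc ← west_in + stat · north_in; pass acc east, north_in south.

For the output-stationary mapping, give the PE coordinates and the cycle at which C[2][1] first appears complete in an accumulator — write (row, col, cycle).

(row, col, cycle) = (2, 1, 5)

Under OS, C[2][1] lands at PE[2][1]:
  after 0 — PE[2][1] acc=0, pass-E 0, pass-S 0
  after 1 — PE[2][1] acc=0, pass-E 0, pass-S 0
  after 2 — PE[2][1] acc=0, pass-E 0, pass-S 0
  after 3 — PE[2][1] acc=32, pass-E 4, pass-S 8
  after 4 — PE[2][1] acc=80, pass-E 6, pass-S 8
  after 5 — PE[2][1] acc=129, pass-E 7, pass-S 7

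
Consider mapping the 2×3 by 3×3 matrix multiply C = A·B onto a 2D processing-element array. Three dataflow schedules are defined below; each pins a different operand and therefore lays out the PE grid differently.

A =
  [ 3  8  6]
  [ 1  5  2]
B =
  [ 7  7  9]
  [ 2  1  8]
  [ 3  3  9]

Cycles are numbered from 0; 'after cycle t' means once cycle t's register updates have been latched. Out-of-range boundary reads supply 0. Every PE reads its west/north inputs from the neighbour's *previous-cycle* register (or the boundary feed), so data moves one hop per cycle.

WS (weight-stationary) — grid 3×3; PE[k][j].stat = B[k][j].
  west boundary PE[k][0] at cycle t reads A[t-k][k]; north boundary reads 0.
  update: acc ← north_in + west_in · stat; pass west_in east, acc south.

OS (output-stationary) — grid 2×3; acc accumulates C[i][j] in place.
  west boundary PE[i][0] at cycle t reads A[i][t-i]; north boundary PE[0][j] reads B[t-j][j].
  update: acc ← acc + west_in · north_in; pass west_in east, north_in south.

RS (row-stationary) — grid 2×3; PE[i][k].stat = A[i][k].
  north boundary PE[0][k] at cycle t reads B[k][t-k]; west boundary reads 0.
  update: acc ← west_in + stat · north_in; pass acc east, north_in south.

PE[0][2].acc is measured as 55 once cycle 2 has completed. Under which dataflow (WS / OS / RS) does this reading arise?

Under WS (3×3), PE[0][2]:
  step 0 · PE0,2: acc=0; fwd→0 fwd↓0
  step 1 · PE0,2: acc=0; fwd→0 fwd↓0
  step 2 · PE0,2: acc=27; fwd→3 fwd↓27
Under OS (2×3), PE[0][2]:
  step 0 · PE0,2: acc=0; fwd→0 fwd↓0
  step 1 · PE0,2: acc=0; fwd→0 fwd↓0
  step 2 · PE0,2: acc=27; fwd→3 fwd↓9
Under RS (2×3), PE[0][2]:
  step 0 · PE0,2: acc=0; fwd→0 fwd↓0
  step 1 · PE0,2: acc=0; fwd→0 fwd↓0
  step 2 · PE0,2: acc=55; fwd→55 fwd↓3

dataflow = RS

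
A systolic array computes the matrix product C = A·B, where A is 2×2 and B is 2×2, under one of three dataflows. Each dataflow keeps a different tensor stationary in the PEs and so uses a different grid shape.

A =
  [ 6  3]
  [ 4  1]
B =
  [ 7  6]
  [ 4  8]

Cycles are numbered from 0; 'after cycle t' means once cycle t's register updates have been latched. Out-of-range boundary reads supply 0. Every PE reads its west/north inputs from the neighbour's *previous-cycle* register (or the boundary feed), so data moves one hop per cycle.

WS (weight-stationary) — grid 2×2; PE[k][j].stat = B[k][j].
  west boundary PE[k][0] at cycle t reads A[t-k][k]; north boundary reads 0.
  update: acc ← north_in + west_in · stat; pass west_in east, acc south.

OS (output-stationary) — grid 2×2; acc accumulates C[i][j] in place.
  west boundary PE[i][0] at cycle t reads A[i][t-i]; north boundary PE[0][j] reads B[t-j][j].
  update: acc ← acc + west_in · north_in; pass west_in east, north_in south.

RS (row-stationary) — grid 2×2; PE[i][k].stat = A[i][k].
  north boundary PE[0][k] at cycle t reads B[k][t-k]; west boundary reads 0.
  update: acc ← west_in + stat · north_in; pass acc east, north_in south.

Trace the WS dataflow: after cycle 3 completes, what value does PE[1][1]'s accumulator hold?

Tracing WS — 2×2 array, target PE[1][1]:
  0: (0,1).acc=0  regs=<0,0>
  0: (1,0).acc=0  regs=<0,0>
  0: (1,1).acc=0  regs=<0,0>
  1: (0,1).acc=36  regs=<6,36>
  1: (1,0).acc=54  regs=<3,54>
  1: (1,1).acc=0  regs=<0,0>
  2: (0,1).acc=24  regs=<4,24>
  2: (1,0).acc=32  regs=<1,32>
  2: (1,1).acc=60  regs=<3,60>
  3: (0,1).acc=0  regs=<0,0>
  3: (1,0).acc=0  regs=<0,0>
  3: (1,1).acc=32  regs=<1,32>

PE[1][1].acc = 32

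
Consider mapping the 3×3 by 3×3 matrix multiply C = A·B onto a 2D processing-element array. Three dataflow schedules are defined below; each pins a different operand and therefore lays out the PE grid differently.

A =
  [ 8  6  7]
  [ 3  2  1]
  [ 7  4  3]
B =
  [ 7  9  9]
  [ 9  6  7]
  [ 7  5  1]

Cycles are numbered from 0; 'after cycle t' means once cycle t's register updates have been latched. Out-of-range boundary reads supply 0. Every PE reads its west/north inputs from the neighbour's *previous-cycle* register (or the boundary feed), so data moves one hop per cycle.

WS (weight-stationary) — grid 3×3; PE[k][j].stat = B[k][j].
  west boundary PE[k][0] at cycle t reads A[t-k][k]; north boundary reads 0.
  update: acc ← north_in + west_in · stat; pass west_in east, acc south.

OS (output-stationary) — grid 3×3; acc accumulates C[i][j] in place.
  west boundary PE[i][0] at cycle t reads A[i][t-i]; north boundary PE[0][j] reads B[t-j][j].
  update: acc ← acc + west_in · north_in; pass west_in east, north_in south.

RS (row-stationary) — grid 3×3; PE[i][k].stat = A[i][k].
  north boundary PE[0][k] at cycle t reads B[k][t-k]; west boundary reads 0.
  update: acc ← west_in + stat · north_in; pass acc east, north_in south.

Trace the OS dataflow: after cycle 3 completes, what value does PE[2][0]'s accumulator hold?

PE[2][0].acc = 85

OS 3×3: PE[2][0] cycle-by-cycle (with neighbour feeds):
  c0 r1c0: 0 / 0 / 0
  c0 r2c0: 0 / 0 / 0
  c1 r1c0: 21 / 3 / 7
  c1 r2c0: 0 / 0 / 0
  c2 r1c0: 39 / 2 / 9
  c2 r2c0: 49 / 7 / 7
  c3 r1c0: 46 / 1 / 7
  c3 r2c0: 85 / 4 / 9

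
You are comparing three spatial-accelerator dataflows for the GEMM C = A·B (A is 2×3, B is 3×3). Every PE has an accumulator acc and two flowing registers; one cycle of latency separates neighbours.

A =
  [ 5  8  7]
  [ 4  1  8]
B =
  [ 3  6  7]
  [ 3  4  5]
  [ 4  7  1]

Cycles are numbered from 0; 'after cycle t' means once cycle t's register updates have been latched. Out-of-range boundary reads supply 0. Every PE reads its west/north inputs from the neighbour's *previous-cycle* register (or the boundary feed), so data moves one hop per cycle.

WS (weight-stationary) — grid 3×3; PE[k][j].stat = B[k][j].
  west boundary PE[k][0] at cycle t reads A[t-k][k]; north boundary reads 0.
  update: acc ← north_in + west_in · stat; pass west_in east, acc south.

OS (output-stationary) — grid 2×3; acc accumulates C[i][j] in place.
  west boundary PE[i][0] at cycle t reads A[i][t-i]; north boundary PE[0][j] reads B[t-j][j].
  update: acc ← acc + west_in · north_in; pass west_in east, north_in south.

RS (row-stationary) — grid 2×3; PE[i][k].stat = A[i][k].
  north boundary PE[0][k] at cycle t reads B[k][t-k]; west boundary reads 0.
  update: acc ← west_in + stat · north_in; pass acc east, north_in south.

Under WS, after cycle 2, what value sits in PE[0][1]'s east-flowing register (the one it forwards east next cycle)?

register = 4

WS 3×3: PE[0][1] cycle-by-cycle (with neighbour feeds):
  [0] (0,0) acc=15 (h:5 v:15)
  [0] (0,1) acc=0 (h:0 v:0)
  [1] (0,0) acc=12 (h:4 v:12)
  [1] (0,1) acc=30 (h:5 v:30)
  [2] (0,0) acc=0 (h:0 v:0)
  [2] (0,1) acc=24 (h:4 v:24)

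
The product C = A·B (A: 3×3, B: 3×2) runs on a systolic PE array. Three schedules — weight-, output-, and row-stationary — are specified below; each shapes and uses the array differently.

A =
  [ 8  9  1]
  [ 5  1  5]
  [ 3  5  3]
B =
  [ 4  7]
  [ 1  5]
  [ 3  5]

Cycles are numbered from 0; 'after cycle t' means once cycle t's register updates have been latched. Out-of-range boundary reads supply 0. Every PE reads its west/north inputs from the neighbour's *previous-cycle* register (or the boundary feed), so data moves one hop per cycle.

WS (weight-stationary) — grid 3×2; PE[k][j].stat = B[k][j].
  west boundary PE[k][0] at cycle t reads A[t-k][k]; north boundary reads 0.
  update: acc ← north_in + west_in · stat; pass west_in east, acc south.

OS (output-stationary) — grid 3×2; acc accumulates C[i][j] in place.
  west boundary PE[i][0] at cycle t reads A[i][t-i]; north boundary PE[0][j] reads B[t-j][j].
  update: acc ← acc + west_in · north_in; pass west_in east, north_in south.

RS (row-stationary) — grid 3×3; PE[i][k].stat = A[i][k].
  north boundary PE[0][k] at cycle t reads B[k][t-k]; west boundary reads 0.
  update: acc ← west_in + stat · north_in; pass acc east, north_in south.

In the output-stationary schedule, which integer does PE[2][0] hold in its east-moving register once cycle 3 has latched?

register = 5

OS 3×2: PE[2][0] cycle-by-cycle (with neighbour feeds):
  c0 r1c0: 0 / 0 / 0
  c0 r2c0: 0 / 0 / 0
  c1 r1c0: 20 / 5 / 4
  c1 r2c0: 0 / 0 / 0
  c2 r1c0: 21 / 1 / 1
  c2 r2c0: 12 / 3 / 4
  c3 r1c0: 36 / 5 / 3
  c3 r2c0: 17 / 5 / 1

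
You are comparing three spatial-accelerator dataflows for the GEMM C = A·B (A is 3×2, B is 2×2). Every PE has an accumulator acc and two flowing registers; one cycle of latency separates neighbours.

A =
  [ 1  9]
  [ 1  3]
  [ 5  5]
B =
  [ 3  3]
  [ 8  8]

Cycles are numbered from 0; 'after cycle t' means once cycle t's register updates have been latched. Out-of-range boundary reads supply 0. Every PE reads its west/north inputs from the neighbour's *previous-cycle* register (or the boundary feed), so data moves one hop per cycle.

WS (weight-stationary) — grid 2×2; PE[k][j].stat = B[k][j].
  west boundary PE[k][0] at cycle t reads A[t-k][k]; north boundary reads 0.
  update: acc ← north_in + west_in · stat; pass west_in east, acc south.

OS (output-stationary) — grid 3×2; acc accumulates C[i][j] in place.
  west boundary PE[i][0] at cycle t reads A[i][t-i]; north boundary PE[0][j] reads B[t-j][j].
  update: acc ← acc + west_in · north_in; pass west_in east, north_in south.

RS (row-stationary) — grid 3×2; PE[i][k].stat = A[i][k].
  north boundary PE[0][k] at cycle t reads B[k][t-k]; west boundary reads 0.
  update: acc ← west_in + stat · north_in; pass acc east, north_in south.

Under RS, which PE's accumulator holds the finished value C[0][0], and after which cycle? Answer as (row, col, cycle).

RS: C[0][0] accumulates in PE[0][1]:
  @0  [0,1]  acc 0  |  →0  ↓0
  @1  [0,1]  acc 75  |  →75  ↓8

(row, col, cycle) = (0, 1, 1)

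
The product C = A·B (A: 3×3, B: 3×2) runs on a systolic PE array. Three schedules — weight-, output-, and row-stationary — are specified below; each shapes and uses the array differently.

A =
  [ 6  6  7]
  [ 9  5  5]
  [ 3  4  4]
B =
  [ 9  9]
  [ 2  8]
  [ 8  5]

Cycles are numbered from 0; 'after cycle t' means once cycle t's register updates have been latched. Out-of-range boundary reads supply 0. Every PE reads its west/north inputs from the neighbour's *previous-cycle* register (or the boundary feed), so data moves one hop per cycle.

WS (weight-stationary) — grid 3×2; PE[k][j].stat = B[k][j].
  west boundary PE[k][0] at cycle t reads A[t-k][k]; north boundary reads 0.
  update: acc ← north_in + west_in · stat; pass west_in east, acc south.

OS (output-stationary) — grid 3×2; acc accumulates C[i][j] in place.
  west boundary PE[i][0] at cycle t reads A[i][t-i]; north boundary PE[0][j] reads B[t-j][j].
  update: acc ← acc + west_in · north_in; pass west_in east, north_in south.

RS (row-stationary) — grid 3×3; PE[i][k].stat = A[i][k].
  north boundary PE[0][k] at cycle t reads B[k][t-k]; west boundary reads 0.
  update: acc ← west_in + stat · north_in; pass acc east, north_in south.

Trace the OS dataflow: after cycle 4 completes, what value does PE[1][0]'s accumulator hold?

PE[1][0].acc = 131

OS (3×2). Following PE[1][0] plus its west/north inputs:
  cycle 0: PE[0][0] → acc 54, east 6, south 9
  cycle 0: PE[1][0] → acc 0, east 0, south 0
  cycle 1: PE[0][0] → acc 66, east 6, south 2
  cycle 1: PE[1][0] → acc 81, east 9, south 9
  cycle 2: PE[0][0] → acc 122, east 7, south 8
  cycle 2: PE[1][0] → acc 91, east 5, south 2
  cycle 3: PE[0][0] → acc 122, east 0, south 0
  cycle 3: PE[1][0] → acc 131, east 5, south 8
  cycle 4: PE[0][0] → acc 122, east 0, south 0
  cycle 4: PE[1][0] → acc 131, east 0, south 0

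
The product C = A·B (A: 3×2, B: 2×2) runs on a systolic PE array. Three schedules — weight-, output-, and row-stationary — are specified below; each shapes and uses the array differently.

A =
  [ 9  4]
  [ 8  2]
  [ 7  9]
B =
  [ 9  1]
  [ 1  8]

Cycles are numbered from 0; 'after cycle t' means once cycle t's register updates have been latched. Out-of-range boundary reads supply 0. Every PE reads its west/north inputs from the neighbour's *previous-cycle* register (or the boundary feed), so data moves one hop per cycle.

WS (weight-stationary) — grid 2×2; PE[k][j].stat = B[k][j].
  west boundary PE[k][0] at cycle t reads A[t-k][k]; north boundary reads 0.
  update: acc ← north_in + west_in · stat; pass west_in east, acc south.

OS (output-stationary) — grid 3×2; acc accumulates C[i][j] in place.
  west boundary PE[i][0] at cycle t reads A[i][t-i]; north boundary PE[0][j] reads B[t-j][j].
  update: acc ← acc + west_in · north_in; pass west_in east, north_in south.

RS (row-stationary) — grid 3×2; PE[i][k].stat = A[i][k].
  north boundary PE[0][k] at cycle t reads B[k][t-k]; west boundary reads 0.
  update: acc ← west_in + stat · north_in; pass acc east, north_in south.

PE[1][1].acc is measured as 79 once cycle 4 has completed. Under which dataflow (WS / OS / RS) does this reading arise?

Under WS (2×2), PE[1][1]:
  @0  [1,1]  acc 0  |  →0  ↓0
  @1  [1,1]  acc 0  |  →0  ↓0
  @2  [1,1]  acc 41  |  →4  ↓41
  @3  [1,1]  acc 24  |  →2  ↓24
  @4  [1,1]  acc 79  |  →9  ↓79
Under OS (3×2), PE[1][1]:
  @0  [1,1]  acc 0  |  →0  ↓0
  @1  [1,1]  acc 0  |  →0  ↓0
  @2  [1,1]  acc 8  |  →8  ↓1
  @3  [1,1]  acc 24  |  →2  ↓8
  @4  [1,1]  acc 24  |  →0  ↓0
Under RS (3×2), PE[1][1]:
  @0  [1,1]  acc 0  |  →0  ↓0
  @1  [1,1]  acc 0  |  →0  ↓0
  @2  [1,1]  acc 74  |  →74  ↓1
  @3  [1,1]  acc 24  |  →24  ↓8
  @4  [1,1]  acc 0  |  →0  ↓0

dataflow = WS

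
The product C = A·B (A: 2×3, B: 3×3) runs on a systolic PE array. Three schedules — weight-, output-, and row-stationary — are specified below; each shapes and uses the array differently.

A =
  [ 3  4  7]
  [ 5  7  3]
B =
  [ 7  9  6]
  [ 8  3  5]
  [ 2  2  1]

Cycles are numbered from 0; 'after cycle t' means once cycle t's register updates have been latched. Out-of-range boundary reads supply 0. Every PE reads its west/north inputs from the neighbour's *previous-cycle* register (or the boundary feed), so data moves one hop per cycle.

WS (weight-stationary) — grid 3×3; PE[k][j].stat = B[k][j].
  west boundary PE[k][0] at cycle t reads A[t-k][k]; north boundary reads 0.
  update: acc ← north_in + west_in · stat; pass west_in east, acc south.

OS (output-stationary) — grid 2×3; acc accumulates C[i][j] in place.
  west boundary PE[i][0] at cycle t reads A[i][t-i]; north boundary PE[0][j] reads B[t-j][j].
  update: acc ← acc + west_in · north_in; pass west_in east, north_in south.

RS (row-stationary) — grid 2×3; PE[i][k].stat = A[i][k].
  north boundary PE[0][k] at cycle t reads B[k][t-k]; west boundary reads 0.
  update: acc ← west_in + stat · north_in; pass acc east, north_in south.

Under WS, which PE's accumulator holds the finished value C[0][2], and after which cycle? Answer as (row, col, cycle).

(row, col, cycle) = (2, 2, 4)

WS — PE[2][2] is where C[0][2] collects:
  after 0 — PE[2][2] acc=0, pass-E 0, pass-S 0
  after 1 — PE[2][2] acc=0, pass-E 0, pass-S 0
  after 2 — PE[2][2] acc=0, pass-E 0, pass-S 0
  after 3 — PE[2][2] acc=0, pass-E 0, pass-S 0
  after 4 — PE[2][2] acc=45, pass-E 7, pass-S 45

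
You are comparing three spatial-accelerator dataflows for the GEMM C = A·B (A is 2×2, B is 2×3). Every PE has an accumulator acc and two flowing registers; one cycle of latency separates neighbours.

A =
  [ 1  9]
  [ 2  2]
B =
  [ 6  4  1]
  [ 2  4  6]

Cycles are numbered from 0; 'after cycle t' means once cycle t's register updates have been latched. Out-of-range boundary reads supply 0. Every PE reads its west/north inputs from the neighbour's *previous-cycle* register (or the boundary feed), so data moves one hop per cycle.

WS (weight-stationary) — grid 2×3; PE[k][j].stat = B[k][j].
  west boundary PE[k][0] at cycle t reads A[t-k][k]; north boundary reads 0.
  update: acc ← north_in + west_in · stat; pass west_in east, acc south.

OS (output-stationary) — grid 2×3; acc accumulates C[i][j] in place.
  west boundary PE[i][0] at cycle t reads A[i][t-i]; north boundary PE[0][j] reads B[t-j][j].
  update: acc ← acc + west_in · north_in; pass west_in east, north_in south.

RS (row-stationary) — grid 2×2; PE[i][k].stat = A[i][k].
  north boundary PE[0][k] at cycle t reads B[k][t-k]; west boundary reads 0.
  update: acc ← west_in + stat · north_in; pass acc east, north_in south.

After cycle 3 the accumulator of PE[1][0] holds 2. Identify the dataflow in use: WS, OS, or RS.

dataflow = RS

— WS: 2×3; PE[1][0] trace:
  [0] (1,0) acc=0 (h:0 v:0)
  [1] (1,0) acc=24 (h:9 v:24)
  [2] (1,0) acc=16 (h:2 v:16)
  [3] (1,0) acc=0 (h:0 v:0)
— OS: 2×3; PE[1][0] trace:
  [0] (1,0) acc=0 (h:0 v:0)
  [1] (1,0) acc=12 (h:2 v:6)
  [2] (1,0) acc=16 (h:2 v:2)
  [3] (1,0) acc=16 (h:0 v:0)
— RS: 2×2; PE[1][0] trace:
  [0] (1,0) acc=0 (h:0 v:0)
  [1] (1,0) acc=12 (h:12 v:6)
  [2] (1,0) acc=8 (h:8 v:4)
  [3] (1,0) acc=2 (h:2 v:1)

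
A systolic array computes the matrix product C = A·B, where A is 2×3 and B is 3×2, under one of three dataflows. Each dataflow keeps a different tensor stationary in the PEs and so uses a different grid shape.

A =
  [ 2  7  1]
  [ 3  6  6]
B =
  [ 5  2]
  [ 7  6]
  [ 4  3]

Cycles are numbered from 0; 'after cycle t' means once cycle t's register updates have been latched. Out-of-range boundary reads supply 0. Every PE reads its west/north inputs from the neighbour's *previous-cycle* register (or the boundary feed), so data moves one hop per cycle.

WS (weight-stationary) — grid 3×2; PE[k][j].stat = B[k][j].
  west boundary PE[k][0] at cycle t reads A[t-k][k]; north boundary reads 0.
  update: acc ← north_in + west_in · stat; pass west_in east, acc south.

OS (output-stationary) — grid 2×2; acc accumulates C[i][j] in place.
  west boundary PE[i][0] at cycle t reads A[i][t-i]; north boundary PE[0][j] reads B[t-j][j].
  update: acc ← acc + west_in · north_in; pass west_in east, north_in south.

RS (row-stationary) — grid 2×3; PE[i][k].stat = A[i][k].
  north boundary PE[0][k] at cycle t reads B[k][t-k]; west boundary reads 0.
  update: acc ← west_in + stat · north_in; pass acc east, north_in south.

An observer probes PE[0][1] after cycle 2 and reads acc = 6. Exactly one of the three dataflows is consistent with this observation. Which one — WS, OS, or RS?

WS [3×2] PE[0][1] across cycles:
  @0  [0,1]  acc 0  |  →0  ↓0
  @1  [0,1]  acc 4  |  →2  ↓4
  @2  [0,1]  acc 6  |  →3  ↓6
OS [2×2] PE[0][1] across cycles:
  @0  [0,1]  acc 0  |  →0  ↓0
  @1  [0,1]  acc 4  |  →2  ↓2
  @2  [0,1]  acc 46  |  →7  ↓6
RS [2×3] PE[0][1] across cycles:
  @0  [0,1]  acc 0  |  →0  ↓0
  @1  [0,1]  acc 59  |  →59  ↓7
  @2  [0,1]  acc 46  |  →46  ↓6

dataflow = WS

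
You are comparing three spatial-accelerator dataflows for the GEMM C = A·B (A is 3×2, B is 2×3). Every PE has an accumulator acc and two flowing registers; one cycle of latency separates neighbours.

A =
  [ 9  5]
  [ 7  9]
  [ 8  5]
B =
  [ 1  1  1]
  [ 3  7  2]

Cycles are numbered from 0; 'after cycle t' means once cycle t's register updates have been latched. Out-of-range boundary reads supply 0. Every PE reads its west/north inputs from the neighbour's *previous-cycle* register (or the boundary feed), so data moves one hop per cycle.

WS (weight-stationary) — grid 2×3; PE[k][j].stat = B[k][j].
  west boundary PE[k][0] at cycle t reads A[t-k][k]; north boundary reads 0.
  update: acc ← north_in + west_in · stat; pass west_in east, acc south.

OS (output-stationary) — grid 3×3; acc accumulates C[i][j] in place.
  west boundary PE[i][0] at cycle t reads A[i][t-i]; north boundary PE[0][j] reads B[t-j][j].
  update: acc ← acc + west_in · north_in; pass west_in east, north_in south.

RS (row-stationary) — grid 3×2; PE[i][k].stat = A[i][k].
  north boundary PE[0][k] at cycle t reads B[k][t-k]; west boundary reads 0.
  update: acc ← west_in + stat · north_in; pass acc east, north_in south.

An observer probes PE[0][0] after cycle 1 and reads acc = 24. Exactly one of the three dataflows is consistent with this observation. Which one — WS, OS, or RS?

dataflow = OS

Under WS (2×3), PE[0][0]:
  t=0 PE[0][0]: acc=9 h=9 v=9
  t=1 PE[0][0]: acc=7 h=7 v=7
Under OS (3×3), PE[0][0]:
  t=0 PE[0][0]: acc=9 h=9 v=1
  t=1 PE[0][0]: acc=24 h=5 v=3
Under RS (3×2), PE[0][0]:
  t=0 PE[0][0]: acc=9 h=9 v=1
  t=1 PE[0][0]: acc=9 h=9 v=1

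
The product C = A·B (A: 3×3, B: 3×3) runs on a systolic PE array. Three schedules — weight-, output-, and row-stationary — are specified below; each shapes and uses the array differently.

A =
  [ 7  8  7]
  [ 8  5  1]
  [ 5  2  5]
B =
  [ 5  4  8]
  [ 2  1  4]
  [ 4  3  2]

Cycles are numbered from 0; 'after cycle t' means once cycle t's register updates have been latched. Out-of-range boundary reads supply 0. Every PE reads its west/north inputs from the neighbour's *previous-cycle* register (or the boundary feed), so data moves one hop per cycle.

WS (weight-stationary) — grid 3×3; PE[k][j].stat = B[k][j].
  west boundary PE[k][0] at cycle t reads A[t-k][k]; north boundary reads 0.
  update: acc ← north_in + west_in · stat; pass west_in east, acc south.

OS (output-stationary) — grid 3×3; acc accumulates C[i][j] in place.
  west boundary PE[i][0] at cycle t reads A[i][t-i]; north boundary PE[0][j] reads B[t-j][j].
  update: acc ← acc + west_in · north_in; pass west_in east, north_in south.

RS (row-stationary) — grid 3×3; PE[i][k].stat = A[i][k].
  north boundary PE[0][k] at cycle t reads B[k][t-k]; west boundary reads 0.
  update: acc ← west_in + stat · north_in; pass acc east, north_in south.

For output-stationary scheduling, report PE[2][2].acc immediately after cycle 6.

Tracing OS — 3×3 array, target PE[2][2]:
  [0] (1,2) acc=0 (h:0 v:0)
  [0] (2,1) acc=0 (h:0 v:0)
  [0] (2,2) acc=0 (h:0 v:0)
  [1] (1,2) acc=0 (h:0 v:0)
  [1] (2,1) acc=0 (h:0 v:0)
  [1] (2,2) acc=0 (h:0 v:0)
  [2] (1,2) acc=0 (h:0 v:0)
  [2] (2,1) acc=0 (h:0 v:0)
  [2] (2,2) acc=0 (h:0 v:0)
  [3] (1,2) acc=64 (h:8 v:8)
  [3] (2,1) acc=20 (h:5 v:4)
  [3] (2,2) acc=0 (h:0 v:0)
  [4] (1,2) acc=84 (h:5 v:4)
  [4] (2,1) acc=22 (h:2 v:1)
  [4] (2,2) acc=40 (h:5 v:8)
  [5] (1,2) acc=86 (h:1 v:2)
  [5] (2,1) acc=37 (h:5 v:3)
  [5] (2,2) acc=48 (h:2 v:4)
  [6] (1,2) acc=86 (h:0 v:0)
  [6] (2,1) acc=37 (h:0 v:0)
  [6] (2,2) acc=58 (h:5 v:2)

PE[2][2].acc = 58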